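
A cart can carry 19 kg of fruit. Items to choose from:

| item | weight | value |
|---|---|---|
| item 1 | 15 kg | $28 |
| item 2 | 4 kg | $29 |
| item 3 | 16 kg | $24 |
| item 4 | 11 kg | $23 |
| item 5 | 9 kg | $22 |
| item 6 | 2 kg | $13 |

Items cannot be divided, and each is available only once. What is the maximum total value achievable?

$65

Check high-value combinations within 19 kg:
- item 2+item 4+item 6: weight 4+11+2=17, value 29+23+13=65
- item 2+item 5+item 6: weight 4+9+2=15, value 29+22+13=64
- item 1+item 2: weight 15+4=19, value 28+29=57
- item 2+item 4: weight 4+11=15, value 29+23=52
- item 2+item 5: weight 4+9=13, value 29+22=51
Best: $65.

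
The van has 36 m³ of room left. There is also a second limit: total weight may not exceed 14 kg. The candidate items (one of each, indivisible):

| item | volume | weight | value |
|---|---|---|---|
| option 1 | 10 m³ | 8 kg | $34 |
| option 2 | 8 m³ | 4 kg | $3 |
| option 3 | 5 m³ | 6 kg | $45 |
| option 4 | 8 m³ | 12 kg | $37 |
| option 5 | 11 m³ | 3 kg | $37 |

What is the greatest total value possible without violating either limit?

$85

Feasible sets respecting both limits:
- option 2+option 3+option 5: volume 24, weight 13, value 85
- option 3+option 5: volume 16, weight 9, value 82
- option 1+option 3: volume 15, weight 14, value 79
- option 1+option 5: volume 21, weight 11, value 71
Best: $85.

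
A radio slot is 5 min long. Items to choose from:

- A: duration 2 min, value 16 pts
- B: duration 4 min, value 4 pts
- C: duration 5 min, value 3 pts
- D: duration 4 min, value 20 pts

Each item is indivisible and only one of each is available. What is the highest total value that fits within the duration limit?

Check high-value combinations within 5 min:
- D: duration 4, value 20
- A: duration 2, value 16
- B: duration 4, value 4
- C: duration 5, value 3
Best: 20 pts.

20 pts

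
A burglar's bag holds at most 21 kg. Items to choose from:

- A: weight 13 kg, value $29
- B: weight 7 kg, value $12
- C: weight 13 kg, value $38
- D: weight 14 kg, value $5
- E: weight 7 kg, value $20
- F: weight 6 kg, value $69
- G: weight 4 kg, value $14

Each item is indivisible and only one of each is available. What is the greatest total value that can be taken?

Check high-value combinations within 21 kg:
- C+F: weight 13+6=19, value 38+69=107
- E+F+G: weight 7+6+4=17, value 20+69+14=103
- B+E+F: weight 7+7+6=20, value 12+20+69=101
- A+F: weight 13+6=19, value 29+69=98
Best: $107.

$107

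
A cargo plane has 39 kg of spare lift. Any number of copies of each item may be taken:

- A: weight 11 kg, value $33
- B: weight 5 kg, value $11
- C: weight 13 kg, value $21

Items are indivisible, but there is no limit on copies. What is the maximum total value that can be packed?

Best value-per-unit is A at 33/11; filling with it alone gives 3×33 = 99.
Optimal mix: 3×A + 1×B → weight 38, value 110.

$110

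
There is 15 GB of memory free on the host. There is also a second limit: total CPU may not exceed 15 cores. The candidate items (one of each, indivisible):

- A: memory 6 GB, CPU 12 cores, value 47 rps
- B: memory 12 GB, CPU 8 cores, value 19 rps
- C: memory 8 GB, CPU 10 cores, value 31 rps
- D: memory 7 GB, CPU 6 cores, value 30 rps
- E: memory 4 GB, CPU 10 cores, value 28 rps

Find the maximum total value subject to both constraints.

Feasible sets respecting both limits:
- A: memory 6, CPU 12, value 47
- C: memory 8, CPU 10, value 31
- D: memory 7, CPU 6, value 30
Best: 47 rps.

47 rps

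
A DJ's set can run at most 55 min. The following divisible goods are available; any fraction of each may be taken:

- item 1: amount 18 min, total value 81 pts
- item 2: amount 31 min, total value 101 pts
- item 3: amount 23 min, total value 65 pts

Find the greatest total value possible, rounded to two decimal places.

198.96

Take in order of value per unit:
- item 1 (81/18 per unit): all 18 → value 81, running total 81.00
- item 2 (101/31 per unit): all 31 → value 101, running total 182.00
- item 3 (65/23 per unit): 6 of 23 → value 6×65/23 = 16.9565, running total 198.96
Total 198.96.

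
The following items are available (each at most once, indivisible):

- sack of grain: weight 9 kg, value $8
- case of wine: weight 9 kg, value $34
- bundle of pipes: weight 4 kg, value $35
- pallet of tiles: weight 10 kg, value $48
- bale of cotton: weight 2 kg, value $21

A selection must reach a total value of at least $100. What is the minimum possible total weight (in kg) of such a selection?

16

Subsets with value ≥ 100, sorted by total weight:
- bundle of pipes+pallet of tiles+bale of cotton: weight 16, value 104
- case of wine+pallet of tiles+bale of cotton: weight 21, value 103
- case of wine+bundle of pipes+pallet of tiles: weight 23, value 117
- case of wine+bundle of pipes+pallet of tiles+bale of cotton: weight 25, value 138
Minimum weight: 16 kg.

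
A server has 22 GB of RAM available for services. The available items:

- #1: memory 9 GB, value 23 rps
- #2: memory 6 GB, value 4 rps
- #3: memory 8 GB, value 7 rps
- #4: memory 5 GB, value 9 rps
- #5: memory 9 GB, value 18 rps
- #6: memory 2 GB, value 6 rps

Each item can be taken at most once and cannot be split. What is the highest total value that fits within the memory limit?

This is a 0/1 knapsack; check combinations near the capacity.
- #1+#5+#6: memory 9+9+2=20, value 23+18+6=47
- #1+#2+#4+#6: memory 9+6+5+2=22, value 23+4+9+6=42
- #1+#5: memory 9+9=18, value 23+18=41
- #1+#3+#4: memory 9+8+5=22, value 23+7+9=39
- #1+#4+#6: memory 9+5+2=16, value 23+9+6=38
Best: 47 rps.

47 rps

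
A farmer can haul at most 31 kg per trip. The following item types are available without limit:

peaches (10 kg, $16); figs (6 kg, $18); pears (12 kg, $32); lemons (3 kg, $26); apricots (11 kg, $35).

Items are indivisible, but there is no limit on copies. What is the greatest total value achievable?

Best value-per-unit is lemons at 26/3, and filling with it alone uses weight 10×3=30. No mix of the others beats 10×26 = 260.

$260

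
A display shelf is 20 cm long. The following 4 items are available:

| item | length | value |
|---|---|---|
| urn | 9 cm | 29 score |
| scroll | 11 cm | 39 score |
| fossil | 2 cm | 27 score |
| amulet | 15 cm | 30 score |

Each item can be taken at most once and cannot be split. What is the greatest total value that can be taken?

68 score

Check high-value combinations within 20 cm:
- urn+scroll: length 9+11=20, value 29+39=68
- scroll+fossil: length 11+2=13, value 39+27=66
- fossil+amulet: length 2+15=17, value 27+30=57
- urn+fossil: length 9+2=11, value 29+27=56
- scroll: length 11, value 39
Best: 68 score.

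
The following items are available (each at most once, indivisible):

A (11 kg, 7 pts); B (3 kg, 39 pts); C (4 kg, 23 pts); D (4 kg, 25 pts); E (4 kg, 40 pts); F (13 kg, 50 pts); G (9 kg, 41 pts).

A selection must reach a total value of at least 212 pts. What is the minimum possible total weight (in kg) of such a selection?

Subsets with value ≥ 212, sorted by total weight:
- B+C+D+E+F+G: weight 37, value 218
- A+B+C+D+E+F+G: weight 48, value 225
Minimum weight: 37 kg.

37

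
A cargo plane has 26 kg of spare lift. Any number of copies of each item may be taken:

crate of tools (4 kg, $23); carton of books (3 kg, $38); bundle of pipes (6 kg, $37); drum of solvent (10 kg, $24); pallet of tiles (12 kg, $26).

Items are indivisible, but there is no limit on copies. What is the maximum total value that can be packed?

$304

Best value-per-unit is carton of books at 38/3, and filling with it alone uses weight 8×3=24. No mix of the others beats 8×38 = 304.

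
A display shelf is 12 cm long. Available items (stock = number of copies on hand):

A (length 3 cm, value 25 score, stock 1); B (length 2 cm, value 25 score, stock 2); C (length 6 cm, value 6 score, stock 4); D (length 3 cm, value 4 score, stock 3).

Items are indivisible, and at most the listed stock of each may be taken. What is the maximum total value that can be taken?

79 score

Top feasible selections:
- 1×A + 2×B + 1×D: length 10, value 79
- 1×A + 2×B: length 7, value 75
Best: 79 score.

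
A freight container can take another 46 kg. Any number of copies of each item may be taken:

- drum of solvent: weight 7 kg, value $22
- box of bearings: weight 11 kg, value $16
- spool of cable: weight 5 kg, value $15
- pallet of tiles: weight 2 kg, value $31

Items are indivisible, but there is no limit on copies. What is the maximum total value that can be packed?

Best value-per-unit is pallet of tiles at 31/2, and filling with it alone uses weight 23×2=46. No mix of the others beats 23×31 = 713.

$713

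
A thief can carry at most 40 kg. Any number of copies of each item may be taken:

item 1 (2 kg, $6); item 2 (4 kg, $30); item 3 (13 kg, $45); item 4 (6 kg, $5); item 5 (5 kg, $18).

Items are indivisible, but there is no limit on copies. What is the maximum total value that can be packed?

Best value-per-unit is item 2 at 30/4, and filling with it alone uses weight 10×4=40. No mix of the others beats 10×30 = 300.

$300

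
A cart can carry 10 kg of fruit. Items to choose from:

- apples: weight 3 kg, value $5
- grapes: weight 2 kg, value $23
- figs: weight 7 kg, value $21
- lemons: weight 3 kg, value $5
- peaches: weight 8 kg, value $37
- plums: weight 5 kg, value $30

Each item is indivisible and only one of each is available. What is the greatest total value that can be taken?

$60

This is a 0/1 knapsack; check combinations near the capacity.
- grapes+peaches: weight 2+8=10, value 23+37=60
- apples+grapes+plums: weight 3+2+5=10, value 5+23+30=58
- grapes+lemons+plums: weight 2+3+5=10, value 23+5+30=58
- grapes+plums: weight 2+5=7, value 23+30=53
- grapes+figs: weight 2+7=9, value 23+21=44
Best: $60.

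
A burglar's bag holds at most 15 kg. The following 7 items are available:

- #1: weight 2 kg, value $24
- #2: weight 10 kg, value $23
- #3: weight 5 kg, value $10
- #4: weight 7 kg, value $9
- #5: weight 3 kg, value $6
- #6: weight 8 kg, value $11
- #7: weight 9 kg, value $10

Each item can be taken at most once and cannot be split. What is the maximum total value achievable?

$53

Check high-value combinations within 15 kg:
- #1+#2+#5: weight 2+10+3=15, value 24+23+6=53
- #1+#2: weight 2+10=12, value 24+23=47
- #1+#3+#6: weight 2+5+8=15, value 24+10+11=45
Best: $53.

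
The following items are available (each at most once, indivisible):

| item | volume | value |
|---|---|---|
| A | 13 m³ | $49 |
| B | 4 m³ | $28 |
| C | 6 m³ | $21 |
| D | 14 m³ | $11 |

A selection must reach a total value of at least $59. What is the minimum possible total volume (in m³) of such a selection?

17

Subsets with value ≥ 59, sorted by total volume:
- A+B: volume 17, value 77
- A+C: volume 19, value 70
Minimum volume: 17 m³.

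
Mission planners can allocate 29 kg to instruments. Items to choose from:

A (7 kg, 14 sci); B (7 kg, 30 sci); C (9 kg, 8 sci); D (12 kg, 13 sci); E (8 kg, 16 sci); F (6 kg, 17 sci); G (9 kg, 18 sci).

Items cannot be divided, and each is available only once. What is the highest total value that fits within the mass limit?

This is a 0/1 knapsack; check combinations near the capacity.
- A+B+F+G: mass 7+7+6+9=29, value 14+30+17+18=79
- A+B+E+F: mass 7+7+8+6=28, value 14+30+16+17=77
- A+B+C+F: mass 7+7+9+6=29, value 14+30+8+17=69
Best: 79 sci.

79 sci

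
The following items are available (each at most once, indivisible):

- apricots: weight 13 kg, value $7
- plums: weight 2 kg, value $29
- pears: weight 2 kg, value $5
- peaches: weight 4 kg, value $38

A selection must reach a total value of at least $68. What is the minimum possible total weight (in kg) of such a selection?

8

Subsets with value ≥ 68, sorted by total weight:
- plums+pears+peaches: weight 8, value 72
- apricots+plums+peaches: weight 19, value 74
- apricots+plums+pears+peaches: weight 21, value 79
Minimum weight: 8 kg.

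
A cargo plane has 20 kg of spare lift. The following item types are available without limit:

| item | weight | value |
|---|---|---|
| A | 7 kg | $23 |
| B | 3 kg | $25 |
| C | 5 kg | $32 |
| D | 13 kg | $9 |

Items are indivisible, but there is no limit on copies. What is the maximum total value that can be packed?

Best value-per-unit is B at 25/3; filling with it alone gives 6×25 = 150.
Optimal mix: 5×B + 1×C → weight 20, value 157.

$157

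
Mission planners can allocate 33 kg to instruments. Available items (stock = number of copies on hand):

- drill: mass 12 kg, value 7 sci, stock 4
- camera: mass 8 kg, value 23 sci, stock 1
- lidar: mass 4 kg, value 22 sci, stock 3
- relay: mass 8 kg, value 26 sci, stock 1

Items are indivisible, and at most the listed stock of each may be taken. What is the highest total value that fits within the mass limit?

Best selections within mass 33 and stock limits:
- 1×camera + 3×lidar + 1×relay: mass 28, value 115
- 1×drill + 3×lidar + 1×relay: mass 32, value 99
- 1×drill + 1×camera + 3×lidar: mass 32, value 96
Best: 115 sci.

115 sci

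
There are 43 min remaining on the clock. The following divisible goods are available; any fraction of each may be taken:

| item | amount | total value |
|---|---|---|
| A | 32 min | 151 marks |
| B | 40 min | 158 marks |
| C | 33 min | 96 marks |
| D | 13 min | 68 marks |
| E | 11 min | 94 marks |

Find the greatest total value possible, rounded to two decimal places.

Take in order of value per unit:
- E (94/11 per unit): all 11 → value 94, running total 94.00
- D (68/13 per unit): all 13 → value 68, running total 162.00
- A (151/32 per unit): 19 of 32 → value 19×151/32 = 89.6563, running total 251.66
Total 251.66.

251.66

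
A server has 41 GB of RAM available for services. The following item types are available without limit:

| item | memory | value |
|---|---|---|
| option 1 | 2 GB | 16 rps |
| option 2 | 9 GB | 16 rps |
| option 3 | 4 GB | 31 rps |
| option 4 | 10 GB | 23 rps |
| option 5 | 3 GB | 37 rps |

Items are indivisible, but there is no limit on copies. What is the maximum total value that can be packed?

Best value-per-unit is option 5 at 37/3; filling with it alone gives 13×37 = 481.
Optimal mix: 1×option 1 + 13×option 5 → memory 41, value 497.

497 rps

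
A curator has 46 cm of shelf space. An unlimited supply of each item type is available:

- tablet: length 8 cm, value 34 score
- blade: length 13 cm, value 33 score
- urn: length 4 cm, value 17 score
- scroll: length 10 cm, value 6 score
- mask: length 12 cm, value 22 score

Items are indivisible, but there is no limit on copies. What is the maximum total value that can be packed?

187 score

Best value-per-unit is tablet at 34/8; filling with it alone gives 5×34 = 170.
Optimal mix: 5×tablet + 1×urn → length 44, value 187.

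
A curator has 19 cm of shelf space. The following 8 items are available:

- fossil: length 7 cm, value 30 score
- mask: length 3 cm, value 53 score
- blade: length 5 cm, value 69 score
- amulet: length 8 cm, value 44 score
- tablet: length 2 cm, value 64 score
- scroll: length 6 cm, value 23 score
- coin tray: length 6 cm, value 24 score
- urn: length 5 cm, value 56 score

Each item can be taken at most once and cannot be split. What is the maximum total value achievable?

242 score

Check high-value combinations within 19 cm:
- mask+blade+tablet+urn: length 3+5+2+5=15, value 53+69+64+56=242
- mask+blade+amulet+tablet: length 3+5+8+2=18, value 53+69+44+64=230
- fossil+blade+tablet+urn: length 7+5+2+5=19, value 30+69+64+56=219
- mask+amulet+tablet+urn: length 3+8+2+5=18, value 53+44+64+56=217
- fossil+mask+blade+tablet: length 7+3+5+2=17, value 30+53+69+64=216
Best: 242 score.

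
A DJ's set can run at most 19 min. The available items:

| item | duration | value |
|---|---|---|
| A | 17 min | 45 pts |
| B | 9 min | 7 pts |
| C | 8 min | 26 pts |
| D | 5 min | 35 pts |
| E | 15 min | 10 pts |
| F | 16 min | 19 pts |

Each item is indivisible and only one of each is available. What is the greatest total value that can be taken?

Check high-value combinations within 19 min:
- C+D: duration 8+5=13, value 26+35=61
- A: duration 17, value 45
- B+D: duration 9+5=14, value 7+35=42
Best: 61 pts.

61 pts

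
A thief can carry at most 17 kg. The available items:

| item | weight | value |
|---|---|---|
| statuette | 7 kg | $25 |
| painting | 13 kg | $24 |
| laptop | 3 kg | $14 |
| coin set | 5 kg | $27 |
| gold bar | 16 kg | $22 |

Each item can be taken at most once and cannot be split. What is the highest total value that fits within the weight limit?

Check high-value combinations within 17 kg:
- statuette+laptop+coin set: weight 7+3+5=15, value 25+14+27=66
- statuette+coin set: weight 7+5=12, value 25+27=52
- laptop+coin set: weight 3+5=8, value 14+27=41
Best: $66.

$66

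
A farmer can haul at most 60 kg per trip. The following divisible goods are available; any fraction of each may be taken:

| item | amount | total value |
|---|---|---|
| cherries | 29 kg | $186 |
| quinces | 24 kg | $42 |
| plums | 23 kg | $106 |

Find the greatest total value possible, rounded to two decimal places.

Take in order of value per unit:
- cherries (186/29 per unit): all 29 → value 186, running total 186.00
- plums (106/23 per unit): all 23 → value 106, running total 292.00
- quinces (42/24 per unit): 8 of 24 → value 8×42/24 = 14.0000, running total 306.00
Total 306.00.

306.00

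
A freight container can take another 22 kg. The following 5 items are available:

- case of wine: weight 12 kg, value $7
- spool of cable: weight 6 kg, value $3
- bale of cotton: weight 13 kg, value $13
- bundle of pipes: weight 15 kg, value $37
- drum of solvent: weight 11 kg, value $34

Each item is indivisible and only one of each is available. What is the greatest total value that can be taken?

Check high-value combinations within 22 kg:
- spool of cable+bundle of pipes: weight 6+15=21, value 3+37=40
- bundle of pipes: weight 15, value 37
- spool of cable+drum of solvent: weight 6+11=17, value 3+34=37
- drum of solvent: weight 11, value 34
- spool of cable+bale of cotton: weight 6+13=19, value 3+13=16
Best: $40.

$40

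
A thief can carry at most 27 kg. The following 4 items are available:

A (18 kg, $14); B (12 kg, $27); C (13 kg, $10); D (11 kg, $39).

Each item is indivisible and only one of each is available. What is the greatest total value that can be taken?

$66

Check high-value combinations within 27 kg:
- B+D: weight 12+11=23, value 27+39=66
- C+D: weight 13+11=24, value 10+39=49
- D: weight 11, value 39
- B+C: weight 12+13=25, value 27+10=37
Best: $66.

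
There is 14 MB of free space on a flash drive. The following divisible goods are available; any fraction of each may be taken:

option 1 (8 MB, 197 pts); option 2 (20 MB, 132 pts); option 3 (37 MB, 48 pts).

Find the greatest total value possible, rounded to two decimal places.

Take in order of value per unit:
- option 1 (197/8 per unit): all 8 → value 197, running total 197.00
- option 2 (132/20 per unit): 6 of 20 → value 6×132/20 = 39.6000, running total 236.60
Total 236.60.

236.60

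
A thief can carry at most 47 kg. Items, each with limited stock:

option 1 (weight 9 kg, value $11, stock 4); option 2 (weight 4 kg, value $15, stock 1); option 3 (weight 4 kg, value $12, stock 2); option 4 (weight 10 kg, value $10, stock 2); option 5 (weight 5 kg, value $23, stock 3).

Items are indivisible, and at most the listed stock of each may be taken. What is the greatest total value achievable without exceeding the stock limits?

$130

Best selections within weight 47 and stock limits:
- 2×option 1 + 1×option 2 + 2×option 3 + 3×option 5: weight 45, value 130
- 1×option 1 + 1×option 2 + 2×option 3 + 1×option 4 + 3×option 5: weight 46, value 129
- 1×option 2 + 2×option 3 + 2×option 4 + 3×option 5: weight 47, value 128
Best: $130.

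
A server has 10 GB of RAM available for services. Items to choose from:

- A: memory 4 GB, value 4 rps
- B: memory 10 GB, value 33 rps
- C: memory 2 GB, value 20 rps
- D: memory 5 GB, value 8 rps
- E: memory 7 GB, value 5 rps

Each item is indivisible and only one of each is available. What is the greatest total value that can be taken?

Check high-value combinations within 10 GB:
- B: memory 10, value 33
- C+D: memory 2+5=7, value 20+8=28
- C+E: memory 2+7=9, value 20+5=25
- A+C: memory 4+2=6, value 4+20=24
Best: 33 rps.

33 rps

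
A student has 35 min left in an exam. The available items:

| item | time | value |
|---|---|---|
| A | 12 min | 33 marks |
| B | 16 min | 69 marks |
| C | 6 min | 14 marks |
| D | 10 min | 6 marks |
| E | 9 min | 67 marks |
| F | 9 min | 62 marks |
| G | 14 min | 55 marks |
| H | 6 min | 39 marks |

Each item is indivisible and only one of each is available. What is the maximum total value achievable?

Check high-value combinations within 35 min:
- B+E+F: time 16+9+9=34, value 69+67+62=198
- E+F+G: time 9+9+14=32, value 67+62+55=184
- C+E+F+H: time 6+9+9+6=30, value 14+67+62+39=182
- B+E+H: time 16+9+6=31, value 69+67+39=175
- C+E+G+H: time 6+9+14+6=35, value 14+67+55+39=175
Best: 198 marks.

198 marks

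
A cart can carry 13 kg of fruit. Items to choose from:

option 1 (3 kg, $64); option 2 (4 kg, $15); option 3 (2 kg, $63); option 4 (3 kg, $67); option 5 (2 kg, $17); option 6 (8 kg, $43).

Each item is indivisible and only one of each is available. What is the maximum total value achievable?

This is a 0/1 knapsack; check combinations near the capacity.
- option 1+option 3+option 4+option 5: weight 3+2+3+2=10, value 64+63+67+17=211
- option 1+option 2+option 3+option 4: weight 3+4+2+3=12, value 64+15+63+67=209
- option 1+option 3+option 4: weight 3+2+3=8, value 64+63+67=194
Best: $211.

$211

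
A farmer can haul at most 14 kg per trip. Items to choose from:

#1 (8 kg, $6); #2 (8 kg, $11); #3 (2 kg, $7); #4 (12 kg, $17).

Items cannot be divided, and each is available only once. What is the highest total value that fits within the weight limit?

$24

Check high-value combinations within 14 kg:
- #3+#4: weight 2+12=14, value 7+17=24
- #2+#3: weight 8+2=10, value 11+7=18
- #4: weight 12, value 17
Best: $24.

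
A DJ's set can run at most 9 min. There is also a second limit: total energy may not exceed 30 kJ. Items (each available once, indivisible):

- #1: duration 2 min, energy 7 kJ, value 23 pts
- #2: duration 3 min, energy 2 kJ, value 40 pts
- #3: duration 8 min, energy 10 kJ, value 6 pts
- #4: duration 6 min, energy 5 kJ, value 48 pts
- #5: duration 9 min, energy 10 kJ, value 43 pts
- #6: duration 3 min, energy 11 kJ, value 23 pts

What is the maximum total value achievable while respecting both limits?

Feasible sets respecting both limits:
- #2+#4: duration 9, energy 7, value 88
- #1+#2+#6: duration 8, energy 20, value 86
- #1+#4: duration 8, energy 12, value 71
- #4+#6: duration 9, energy 16, value 71
Best: 88 pts.

88 pts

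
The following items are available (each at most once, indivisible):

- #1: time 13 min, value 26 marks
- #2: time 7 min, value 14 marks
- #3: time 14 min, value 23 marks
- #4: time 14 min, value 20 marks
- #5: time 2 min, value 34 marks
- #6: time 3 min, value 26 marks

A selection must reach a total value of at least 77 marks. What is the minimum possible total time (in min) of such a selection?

Subsets with value ≥ 77, sorted by total time:
- #1+#5+#6: time 18, value 86
- #3+#5+#6: time 19, value 83
- #4+#5+#6: time 19, value 80
Minimum time: 18 min.

18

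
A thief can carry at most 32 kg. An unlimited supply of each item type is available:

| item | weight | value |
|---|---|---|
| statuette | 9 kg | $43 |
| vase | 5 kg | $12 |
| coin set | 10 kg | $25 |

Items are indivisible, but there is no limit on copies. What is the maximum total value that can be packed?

$141

Best value-per-unit is statuette at 43/9; filling with it alone gives 3×43 = 129.
Optimal mix: 3×statuette + 1×vase → weight 32, value 141.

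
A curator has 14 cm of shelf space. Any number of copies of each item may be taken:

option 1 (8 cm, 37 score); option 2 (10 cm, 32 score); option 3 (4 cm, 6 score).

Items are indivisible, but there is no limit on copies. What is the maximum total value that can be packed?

43 score

Best value-per-unit is option 1 at 37/8; filling with it alone gives 1×37 = 37.
Optimal mix: 1×option 1 + 1×option 3 → length 12, value 43.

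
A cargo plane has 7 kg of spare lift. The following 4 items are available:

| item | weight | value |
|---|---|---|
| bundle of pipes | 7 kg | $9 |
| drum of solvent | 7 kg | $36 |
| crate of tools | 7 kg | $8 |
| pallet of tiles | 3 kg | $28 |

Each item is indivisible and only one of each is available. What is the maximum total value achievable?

$36

Check high-value combinations within 7 kg:
- drum of solvent: weight 7, value 36
- pallet of tiles: weight 3, value 28
- bundle of pipes: weight 7, value 9
- crate of tools: weight 7, value 8
Best: $36.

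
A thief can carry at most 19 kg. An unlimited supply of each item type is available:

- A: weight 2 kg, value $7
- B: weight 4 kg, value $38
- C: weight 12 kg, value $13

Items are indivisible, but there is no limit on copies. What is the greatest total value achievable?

Best value-per-unit is B at 38/4; filling with it alone gives 4×38 = 152.
Optimal mix: 1×A + 4×B → weight 18, value 159.

$159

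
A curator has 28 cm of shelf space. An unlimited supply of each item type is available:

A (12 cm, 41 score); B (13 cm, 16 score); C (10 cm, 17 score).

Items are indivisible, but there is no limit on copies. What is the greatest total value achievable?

82 score

Best value-per-unit is A at 41/12, and filling with it alone uses length 2×12=24. No mix of the others beats 2×41 = 82.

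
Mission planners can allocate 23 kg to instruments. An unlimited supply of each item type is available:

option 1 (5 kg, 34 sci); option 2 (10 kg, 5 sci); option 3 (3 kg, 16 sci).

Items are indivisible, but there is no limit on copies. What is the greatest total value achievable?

152 sci

Best value-per-unit is option 1 at 34/5; filling with it alone gives 4×34 = 136.
Optimal mix: 4×option 1 + 1×option 3 → mass 23, value 152.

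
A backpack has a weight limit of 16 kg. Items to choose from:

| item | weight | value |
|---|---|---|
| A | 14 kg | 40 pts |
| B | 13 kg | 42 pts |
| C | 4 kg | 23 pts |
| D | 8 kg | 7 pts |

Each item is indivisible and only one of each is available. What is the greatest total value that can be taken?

42 pts

Check high-value combinations within 16 kg:
- B: weight 13, value 42
- A: weight 14, value 40
- C+D: weight 4+8=12, value 23+7=30
Best: 42 pts.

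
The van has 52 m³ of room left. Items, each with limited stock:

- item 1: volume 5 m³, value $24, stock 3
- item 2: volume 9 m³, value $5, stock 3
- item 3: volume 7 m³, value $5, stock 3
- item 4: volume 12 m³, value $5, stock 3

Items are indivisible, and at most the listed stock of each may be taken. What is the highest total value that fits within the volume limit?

Top feasible selections:
- 3×item 1 + 1×item 2 + 3×item 3: volume 45, value 92
- 3×item 1 + 2×item 2 + 2×item 3: volume 47, value 92
- 3×item 1 + 3×item 3 + 1×item 4: volume 48, value 92
- 3×item 1 + 3×item 2 + 1×item 3: volume 49, value 92
Best: $92.

$92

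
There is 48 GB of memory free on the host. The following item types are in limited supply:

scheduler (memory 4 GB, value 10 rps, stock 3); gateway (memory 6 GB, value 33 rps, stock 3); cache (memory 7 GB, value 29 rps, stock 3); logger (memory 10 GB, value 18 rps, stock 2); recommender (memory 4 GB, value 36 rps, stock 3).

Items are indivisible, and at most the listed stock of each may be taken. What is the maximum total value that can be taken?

Best selections within memory 48 and stock limits:
- 1×scheduler + 3×gateway + 2×cache + 3×recommender: memory 48, value 275
- 3×gateway + 2×cache + 3×recommender: memory 44, value 265
Best: 275 rps.

275 rps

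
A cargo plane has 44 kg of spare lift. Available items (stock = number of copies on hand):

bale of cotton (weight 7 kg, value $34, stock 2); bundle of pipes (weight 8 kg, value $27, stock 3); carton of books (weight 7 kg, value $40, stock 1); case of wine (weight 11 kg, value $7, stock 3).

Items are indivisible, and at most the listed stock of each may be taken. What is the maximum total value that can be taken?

$162

Best selections within weight 44 and stock limits:
- 2×bale of cotton + 2×bundle of pipes + 1×carton of books: weight 37, value 162
- 1×bale of cotton + 3×bundle of pipes + 1×carton of books: weight 38, value 155
- 2×bale of cotton + 3×bundle of pipes: weight 38, value 149
Best: $162.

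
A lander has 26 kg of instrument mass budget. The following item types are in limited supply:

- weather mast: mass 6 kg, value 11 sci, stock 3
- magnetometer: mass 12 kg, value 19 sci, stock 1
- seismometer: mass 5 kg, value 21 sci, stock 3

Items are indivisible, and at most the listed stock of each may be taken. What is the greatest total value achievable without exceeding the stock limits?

74 sci

Top feasible selections:
- 1×weather mast + 3×seismometer: mass 21, value 74
- 2×weather mast + 2×seismometer: mass 22, value 64
- 3×seismometer: mass 15, value 63
Best: 74 sci.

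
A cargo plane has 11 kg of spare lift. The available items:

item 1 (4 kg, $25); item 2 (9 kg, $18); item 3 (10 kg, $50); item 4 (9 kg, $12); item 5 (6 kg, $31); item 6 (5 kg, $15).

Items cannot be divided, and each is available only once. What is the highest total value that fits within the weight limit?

Check high-value combinations within 11 kg:
- item 1+item 5: weight 4+6=10, value 25+31=56
- item 3: weight 10, value 50
- item 5+item 6: weight 6+5=11, value 31+15=46
- item 1+item 6: weight 4+5=9, value 25+15=40
- item 5: weight 6, value 31
Best: $56.

$56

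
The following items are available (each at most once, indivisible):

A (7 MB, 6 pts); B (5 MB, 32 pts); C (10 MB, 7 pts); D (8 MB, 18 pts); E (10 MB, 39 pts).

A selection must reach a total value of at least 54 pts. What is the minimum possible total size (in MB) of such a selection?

Subsets with value ≥ 54, sorted by total size:
- B+E: size 15, value 71
- D+E: size 18, value 57
- A+B+D: size 20, value 56
- A+B+E: size 22, value 77
Minimum size: 15 MB.

15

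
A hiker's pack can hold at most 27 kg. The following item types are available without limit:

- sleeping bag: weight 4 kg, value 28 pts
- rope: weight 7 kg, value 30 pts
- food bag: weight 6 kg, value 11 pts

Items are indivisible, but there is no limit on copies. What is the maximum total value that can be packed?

170 pts

Best value-per-unit is sleeping bag at 28/4; filling with it alone gives 6×28 = 168.
Optimal mix: 5×sleeping bag + 1×rope → weight 27, value 170.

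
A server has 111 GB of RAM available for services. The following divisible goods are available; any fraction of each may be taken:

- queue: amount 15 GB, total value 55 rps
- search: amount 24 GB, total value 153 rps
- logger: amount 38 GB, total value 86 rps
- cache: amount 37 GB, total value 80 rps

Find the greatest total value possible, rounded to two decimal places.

Take in order of value per unit:
- search (153/24 per unit): all 24 → value 153, running total 153.00
- queue (55/15 per unit): all 15 → value 55, running total 208.00
- logger (86/38 per unit): all 38 → value 86, running total 294.00
- cache (80/37 per unit): 34 of 37 → value 34×80/37 = 73.5135, running total 367.51
Total 367.51.

367.51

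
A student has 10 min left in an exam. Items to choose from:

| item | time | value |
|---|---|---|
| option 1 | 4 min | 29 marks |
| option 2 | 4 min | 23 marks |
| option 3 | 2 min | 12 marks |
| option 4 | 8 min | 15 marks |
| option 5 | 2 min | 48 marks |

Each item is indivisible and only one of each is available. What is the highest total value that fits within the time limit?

100 marks

Check high-value combinations within 10 min:
- option 1+option 2+option 5: time 4+4+2=10, value 29+23+48=100
- option 1+option 3+option 5: time 4+2+2=8, value 29+12+48=89
- option 2+option 3+option 5: time 4+2+2=8, value 23+12+48=83
- option 1+option 5: time 4+2=6, value 29+48=77
Best: 100 marks.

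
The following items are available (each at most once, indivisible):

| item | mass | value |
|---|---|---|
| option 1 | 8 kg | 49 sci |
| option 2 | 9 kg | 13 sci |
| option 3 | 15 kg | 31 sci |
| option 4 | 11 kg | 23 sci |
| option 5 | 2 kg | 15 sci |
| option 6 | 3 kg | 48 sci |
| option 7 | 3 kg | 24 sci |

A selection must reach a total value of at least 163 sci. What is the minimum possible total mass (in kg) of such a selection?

31

Subsets with value ≥ 163, sorted by total mass:
- option 1+option 3+option 5+option 6+option 7: mass 31, value 167
- option 1+option 2+option 4+option 5+option 6+option 7: mass 36, value 172
- option 1+option 2+option 3+option 6+option 7: mass 38, value 165
Minimum mass: 31 kg.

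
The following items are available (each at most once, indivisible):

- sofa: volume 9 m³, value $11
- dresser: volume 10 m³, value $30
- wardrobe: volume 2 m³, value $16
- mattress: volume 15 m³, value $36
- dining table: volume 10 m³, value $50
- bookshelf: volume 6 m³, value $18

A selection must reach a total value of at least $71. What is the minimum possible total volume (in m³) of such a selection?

Subsets with value ≥ 71, sorted by total volume:
- wardrobe+dining table+bookshelf: volume 18, value 84
- dresser+dining table: volume 20, value 80
Minimum volume: 18 m³.

18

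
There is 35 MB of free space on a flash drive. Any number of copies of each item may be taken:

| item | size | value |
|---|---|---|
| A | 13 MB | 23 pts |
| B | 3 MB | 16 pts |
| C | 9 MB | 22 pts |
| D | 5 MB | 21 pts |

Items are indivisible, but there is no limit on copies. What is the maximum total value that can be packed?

181 pts

Best value-per-unit is B at 16/3; filling with it alone gives 11×16 = 176.
Optimal mix: 10×B + 1×D → size 35, value 181.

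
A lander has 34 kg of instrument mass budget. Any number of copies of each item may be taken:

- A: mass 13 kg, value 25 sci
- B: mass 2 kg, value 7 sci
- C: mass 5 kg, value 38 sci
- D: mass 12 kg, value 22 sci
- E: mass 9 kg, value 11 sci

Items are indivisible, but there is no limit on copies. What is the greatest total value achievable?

Best value-per-unit is C at 38/5; filling with it alone gives 6×38 = 228.
Optimal mix: 2×B + 6×C → mass 34, value 242.

242 sci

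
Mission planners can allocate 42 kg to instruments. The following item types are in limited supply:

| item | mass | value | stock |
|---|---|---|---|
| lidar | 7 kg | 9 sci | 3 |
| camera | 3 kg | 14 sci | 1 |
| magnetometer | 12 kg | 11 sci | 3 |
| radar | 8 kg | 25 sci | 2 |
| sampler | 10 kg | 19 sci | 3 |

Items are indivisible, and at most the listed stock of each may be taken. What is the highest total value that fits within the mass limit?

Best selections within mass 42 and stock limits:
- 1×camera + 2×radar + 2×sampler: mass 39, value 102
- 1×camera + 1×radar + 3×sampler: mass 41, value 96
Best: 102 sci.

102 sci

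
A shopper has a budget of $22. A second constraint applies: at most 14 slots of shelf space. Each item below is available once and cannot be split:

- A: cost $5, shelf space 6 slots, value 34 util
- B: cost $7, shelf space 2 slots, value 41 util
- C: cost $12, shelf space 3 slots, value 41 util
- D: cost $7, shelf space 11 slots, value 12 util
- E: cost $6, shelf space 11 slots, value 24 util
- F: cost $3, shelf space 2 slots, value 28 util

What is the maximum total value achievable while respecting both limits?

Feasible sets respecting both limits:
- B+C+F: cost 22, shelf space 7, value 110
- A+B+F: cost 15, shelf space 10, value 103
- A+C+F: cost 20, shelf space 11, value 103
Best: 110 util.

110 util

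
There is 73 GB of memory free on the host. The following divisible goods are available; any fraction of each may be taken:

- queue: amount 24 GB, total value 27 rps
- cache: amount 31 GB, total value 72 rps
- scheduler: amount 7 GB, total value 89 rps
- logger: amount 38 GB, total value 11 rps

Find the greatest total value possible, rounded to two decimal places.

Take in order of value per unit:
- scheduler (89/7 per unit): all 7 → value 89, running total 89.00
- cache (72/31 per unit): all 31 → value 72, running total 161.00
- queue (27/24 per unit): all 24 → value 27, running total 188.00
- logger (11/38 per unit): 11 of 38 → value 11×11/38 = 3.1842, running total 191.18
Total 191.18.

191.18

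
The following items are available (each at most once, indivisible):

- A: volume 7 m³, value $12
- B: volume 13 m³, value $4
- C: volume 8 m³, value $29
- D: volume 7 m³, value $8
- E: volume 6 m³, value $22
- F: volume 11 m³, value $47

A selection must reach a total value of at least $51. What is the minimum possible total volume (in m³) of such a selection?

14

Subsets with value ≥ 51, sorted by total volume:
- C+E: volume 14, value 51
- E+F: volume 17, value 69
- A+F: volume 18, value 59
- D+F: volume 18, value 55
Minimum volume: 14 m³.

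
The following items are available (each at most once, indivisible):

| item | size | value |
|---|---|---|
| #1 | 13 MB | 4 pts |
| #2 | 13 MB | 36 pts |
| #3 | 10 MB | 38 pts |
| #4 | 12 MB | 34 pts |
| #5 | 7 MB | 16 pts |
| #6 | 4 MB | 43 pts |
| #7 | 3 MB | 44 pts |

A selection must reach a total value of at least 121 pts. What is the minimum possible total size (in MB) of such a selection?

17

Subsets with value ≥ 121, sorted by total size:
- #3+#6+#7: size 17, value 125
- #4+#6+#7: size 19, value 121
- #2+#6+#7: size 20, value 123
Minimum size: 17 MB.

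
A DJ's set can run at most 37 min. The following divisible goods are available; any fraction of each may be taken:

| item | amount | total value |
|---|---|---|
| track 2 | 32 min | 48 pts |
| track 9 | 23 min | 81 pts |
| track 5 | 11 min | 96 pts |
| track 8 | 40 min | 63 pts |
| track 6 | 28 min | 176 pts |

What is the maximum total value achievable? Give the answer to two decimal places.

Take in order of value per unit:
- track 5 (96/11 per unit): all 11 → value 96, running total 96.00
- track 6 (176/28 per unit): 26 of 28 → value 26×176/28 = 163.4286, running total 259.43
Total 259.43.

259.43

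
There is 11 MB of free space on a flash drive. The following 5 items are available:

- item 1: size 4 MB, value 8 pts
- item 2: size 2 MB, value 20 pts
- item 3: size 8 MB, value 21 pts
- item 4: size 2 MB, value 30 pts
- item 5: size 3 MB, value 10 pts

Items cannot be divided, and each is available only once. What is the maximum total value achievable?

Check high-value combinations within 11 MB:
- item 1+item 2+item 4+item 5: size 4+2+2+3=11, value 8+20+30+10=68
- item 2+item 4+item 5: size 2+2+3=7, value 20+30+10=60
- item 1+item 2+item 4: size 4+2+2=8, value 8+20+30=58
Best: 68 pts.

68 pts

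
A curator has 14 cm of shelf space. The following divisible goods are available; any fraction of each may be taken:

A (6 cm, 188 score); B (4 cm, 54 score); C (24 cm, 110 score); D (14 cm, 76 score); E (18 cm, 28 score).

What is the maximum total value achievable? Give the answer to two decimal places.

Take in order of value per unit:
- A (188/6 per unit): all 6 → value 188, running total 188.00
- B (54/4 per unit): all 4 → value 54, running total 242.00
- D (76/14 per unit): 4 of 14 → value 4×76/14 = 21.7143, running total 263.71
Total 263.71.

263.71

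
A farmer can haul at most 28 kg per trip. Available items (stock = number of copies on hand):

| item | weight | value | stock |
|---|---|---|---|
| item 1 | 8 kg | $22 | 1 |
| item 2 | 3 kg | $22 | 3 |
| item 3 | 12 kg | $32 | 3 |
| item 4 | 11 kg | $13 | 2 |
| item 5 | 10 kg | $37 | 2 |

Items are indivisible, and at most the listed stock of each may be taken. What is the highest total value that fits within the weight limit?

$125

Best selections within weight 28 and stock limits:
- 1×item 1 + 3×item 2 + 1×item 5: weight 27, value 125
- 2×item 2 + 2×item 5: weight 26, value 118
Best: $125.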